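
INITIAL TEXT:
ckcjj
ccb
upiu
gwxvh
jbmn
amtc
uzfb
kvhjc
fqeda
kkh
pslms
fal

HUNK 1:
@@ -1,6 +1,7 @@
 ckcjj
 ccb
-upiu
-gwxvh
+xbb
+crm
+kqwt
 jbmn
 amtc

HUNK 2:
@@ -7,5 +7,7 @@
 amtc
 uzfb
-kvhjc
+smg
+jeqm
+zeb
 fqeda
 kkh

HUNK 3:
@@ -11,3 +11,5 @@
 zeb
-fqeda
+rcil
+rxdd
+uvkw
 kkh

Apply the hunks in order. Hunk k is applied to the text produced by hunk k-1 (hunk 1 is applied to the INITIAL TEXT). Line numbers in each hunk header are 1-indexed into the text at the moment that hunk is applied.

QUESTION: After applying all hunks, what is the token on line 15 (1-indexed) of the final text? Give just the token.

Hunk 1: at line 1 remove [upiu,gwxvh] add [xbb,crm,kqwt] -> 13 lines: ckcjj ccb xbb crm kqwt jbmn amtc uzfb kvhjc fqeda kkh pslms fal
Hunk 2: at line 7 remove [kvhjc] add [smg,jeqm,zeb] -> 15 lines: ckcjj ccb xbb crm kqwt jbmn amtc uzfb smg jeqm zeb fqeda kkh pslms fal
Hunk 3: at line 11 remove [fqeda] add [rcil,rxdd,uvkw] -> 17 lines: ckcjj ccb xbb crm kqwt jbmn amtc uzfb smg jeqm zeb rcil rxdd uvkw kkh pslms fal
Final line 15: kkh

Answer: kkh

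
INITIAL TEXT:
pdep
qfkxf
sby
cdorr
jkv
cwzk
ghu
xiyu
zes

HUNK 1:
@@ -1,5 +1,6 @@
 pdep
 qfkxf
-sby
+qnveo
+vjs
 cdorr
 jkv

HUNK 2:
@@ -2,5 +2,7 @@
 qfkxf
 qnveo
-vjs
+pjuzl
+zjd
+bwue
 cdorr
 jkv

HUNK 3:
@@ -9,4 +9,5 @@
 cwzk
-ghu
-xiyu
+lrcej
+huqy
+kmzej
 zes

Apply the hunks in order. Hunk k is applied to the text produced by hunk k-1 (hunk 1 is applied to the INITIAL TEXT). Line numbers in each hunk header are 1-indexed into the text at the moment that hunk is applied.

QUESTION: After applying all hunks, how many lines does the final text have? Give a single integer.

Hunk 1: at line 1 remove [sby] add [qnveo,vjs] -> 10 lines: pdep qfkxf qnveo vjs cdorr jkv cwzk ghu xiyu zes
Hunk 2: at line 2 remove [vjs] add [pjuzl,zjd,bwue] -> 12 lines: pdep qfkxf qnveo pjuzl zjd bwue cdorr jkv cwzk ghu xiyu zes
Hunk 3: at line 9 remove [ghu,xiyu] add [lrcej,huqy,kmzej] -> 13 lines: pdep qfkxf qnveo pjuzl zjd bwue cdorr jkv cwzk lrcej huqy kmzej zes
Final line count: 13

Answer: 13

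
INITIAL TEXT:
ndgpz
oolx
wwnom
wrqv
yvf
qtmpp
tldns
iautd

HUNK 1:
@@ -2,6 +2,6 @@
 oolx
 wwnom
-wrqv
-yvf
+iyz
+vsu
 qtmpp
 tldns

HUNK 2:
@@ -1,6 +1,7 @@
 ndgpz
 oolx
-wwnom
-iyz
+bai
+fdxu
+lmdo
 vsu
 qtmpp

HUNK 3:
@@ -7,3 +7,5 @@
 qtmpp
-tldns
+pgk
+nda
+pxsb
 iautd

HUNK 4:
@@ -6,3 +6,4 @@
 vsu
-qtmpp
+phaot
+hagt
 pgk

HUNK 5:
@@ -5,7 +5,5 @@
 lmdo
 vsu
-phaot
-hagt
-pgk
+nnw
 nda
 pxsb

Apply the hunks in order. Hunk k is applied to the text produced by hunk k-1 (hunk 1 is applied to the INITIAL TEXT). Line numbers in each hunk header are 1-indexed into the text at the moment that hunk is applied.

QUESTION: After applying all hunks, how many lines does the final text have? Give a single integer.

Answer: 10

Derivation:
Hunk 1: at line 2 remove [wrqv,yvf] add [iyz,vsu] -> 8 lines: ndgpz oolx wwnom iyz vsu qtmpp tldns iautd
Hunk 2: at line 1 remove [wwnom,iyz] add [bai,fdxu,lmdo] -> 9 lines: ndgpz oolx bai fdxu lmdo vsu qtmpp tldns iautd
Hunk 3: at line 7 remove [tldns] add [pgk,nda,pxsb] -> 11 lines: ndgpz oolx bai fdxu lmdo vsu qtmpp pgk nda pxsb iautd
Hunk 4: at line 6 remove [qtmpp] add [phaot,hagt] -> 12 lines: ndgpz oolx bai fdxu lmdo vsu phaot hagt pgk nda pxsb iautd
Hunk 5: at line 5 remove [phaot,hagt,pgk] add [nnw] -> 10 lines: ndgpz oolx bai fdxu lmdo vsu nnw nda pxsb iautd
Final line count: 10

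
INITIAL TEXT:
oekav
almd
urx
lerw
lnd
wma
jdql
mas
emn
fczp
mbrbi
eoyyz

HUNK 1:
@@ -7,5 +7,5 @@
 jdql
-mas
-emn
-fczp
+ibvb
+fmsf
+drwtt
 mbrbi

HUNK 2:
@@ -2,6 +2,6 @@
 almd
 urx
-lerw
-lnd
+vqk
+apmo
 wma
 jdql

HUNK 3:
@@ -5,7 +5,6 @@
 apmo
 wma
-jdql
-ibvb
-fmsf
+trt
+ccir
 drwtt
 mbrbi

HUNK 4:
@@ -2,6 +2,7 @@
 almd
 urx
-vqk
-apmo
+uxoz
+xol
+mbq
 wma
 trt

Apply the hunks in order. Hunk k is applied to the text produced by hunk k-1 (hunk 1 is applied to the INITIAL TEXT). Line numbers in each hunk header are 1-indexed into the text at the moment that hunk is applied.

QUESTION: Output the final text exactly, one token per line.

Hunk 1: at line 7 remove [mas,emn,fczp] add [ibvb,fmsf,drwtt] -> 12 lines: oekav almd urx lerw lnd wma jdql ibvb fmsf drwtt mbrbi eoyyz
Hunk 2: at line 2 remove [lerw,lnd] add [vqk,apmo] -> 12 lines: oekav almd urx vqk apmo wma jdql ibvb fmsf drwtt mbrbi eoyyz
Hunk 3: at line 5 remove [jdql,ibvb,fmsf] add [trt,ccir] -> 11 lines: oekav almd urx vqk apmo wma trt ccir drwtt mbrbi eoyyz
Hunk 4: at line 2 remove [vqk,apmo] add [uxoz,xol,mbq] -> 12 lines: oekav almd urx uxoz xol mbq wma trt ccir drwtt mbrbi eoyyz

Answer: oekav
almd
urx
uxoz
xol
mbq
wma
trt
ccir
drwtt
mbrbi
eoyyz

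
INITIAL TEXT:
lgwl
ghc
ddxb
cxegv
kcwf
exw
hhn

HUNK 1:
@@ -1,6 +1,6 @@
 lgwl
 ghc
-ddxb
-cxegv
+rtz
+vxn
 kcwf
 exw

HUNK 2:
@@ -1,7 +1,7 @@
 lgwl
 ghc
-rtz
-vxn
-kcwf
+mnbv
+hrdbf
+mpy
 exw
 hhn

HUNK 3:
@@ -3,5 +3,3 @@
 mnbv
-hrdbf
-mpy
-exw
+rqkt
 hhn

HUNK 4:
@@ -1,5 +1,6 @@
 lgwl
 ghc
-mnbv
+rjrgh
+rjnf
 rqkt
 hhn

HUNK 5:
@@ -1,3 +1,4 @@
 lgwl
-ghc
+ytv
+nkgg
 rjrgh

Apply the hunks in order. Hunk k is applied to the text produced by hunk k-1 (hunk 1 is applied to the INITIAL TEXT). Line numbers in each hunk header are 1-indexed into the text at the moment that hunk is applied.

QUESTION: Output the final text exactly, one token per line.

Hunk 1: at line 1 remove [ddxb,cxegv] add [rtz,vxn] -> 7 lines: lgwl ghc rtz vxn kcwf exw hhn
Hunk 2: at line 1 remove [rtz,vxn,kcwf] add [mnbv,hrdbf,mpy] -> 7 lines: lgwl ghc mnbv hrdbf mpy exw hhn
Hunk 3: at line 3 remove [hrdbf,mpy,exw] add [rqkt] -> 5 lines: lgwl ghc mnbv rqkt hhn
Hunk 4: at line 1 remove [mnbv] add [rjrgh,rjnf] -> 6 lines: lgwl ghc rjrgh rjnf rqkt hhn
Hunk 5: at line 1 remove [ghc] add [ytv,nkgg] -> 7 lines: lgwl ytv nkgg rjrgh rjnf rqkt hhn

Answer: lgwl
ytv
nkgg
rjrgh
rjnf
rqkt
hhn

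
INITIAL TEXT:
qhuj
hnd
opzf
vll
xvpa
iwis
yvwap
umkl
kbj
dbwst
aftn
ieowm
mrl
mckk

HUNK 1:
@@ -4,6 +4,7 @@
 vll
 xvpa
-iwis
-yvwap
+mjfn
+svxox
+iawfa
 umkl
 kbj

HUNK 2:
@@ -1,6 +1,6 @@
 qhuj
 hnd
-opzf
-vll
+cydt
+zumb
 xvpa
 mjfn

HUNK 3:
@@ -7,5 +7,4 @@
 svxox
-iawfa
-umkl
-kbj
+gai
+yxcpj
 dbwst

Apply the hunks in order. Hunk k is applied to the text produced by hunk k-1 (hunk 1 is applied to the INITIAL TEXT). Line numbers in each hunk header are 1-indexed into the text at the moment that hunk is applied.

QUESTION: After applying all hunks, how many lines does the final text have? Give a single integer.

Answer: 14

Derivation:
Hunk 1: at line 4 remove [iwis,yvwap] add [mjfn,svxox,iawfa] -> 15 lines: qhuj hnd opzf vll xvpa mjfn svxox iawfa umkl kbj dbwst aftn ieowm mrl mckk
Hunk 2: at line 1 remove [opzf,vll] add [cydt,zumb] -> 15 lines: qhuj hnd cydt zumb xvpa mjfn svxox iawfa umkl kbj dbwst aftn ieowm mrl mckk
Hunk 3: at line 7 remove [iawfa,umkl,kbj] add [gai,yxcpj] -> 14 lines: qhuj hnd cydt zumb xvpa mjfn svxox gai yxcpj dbwst aftn ieowm mrl mckk
Final line count: 14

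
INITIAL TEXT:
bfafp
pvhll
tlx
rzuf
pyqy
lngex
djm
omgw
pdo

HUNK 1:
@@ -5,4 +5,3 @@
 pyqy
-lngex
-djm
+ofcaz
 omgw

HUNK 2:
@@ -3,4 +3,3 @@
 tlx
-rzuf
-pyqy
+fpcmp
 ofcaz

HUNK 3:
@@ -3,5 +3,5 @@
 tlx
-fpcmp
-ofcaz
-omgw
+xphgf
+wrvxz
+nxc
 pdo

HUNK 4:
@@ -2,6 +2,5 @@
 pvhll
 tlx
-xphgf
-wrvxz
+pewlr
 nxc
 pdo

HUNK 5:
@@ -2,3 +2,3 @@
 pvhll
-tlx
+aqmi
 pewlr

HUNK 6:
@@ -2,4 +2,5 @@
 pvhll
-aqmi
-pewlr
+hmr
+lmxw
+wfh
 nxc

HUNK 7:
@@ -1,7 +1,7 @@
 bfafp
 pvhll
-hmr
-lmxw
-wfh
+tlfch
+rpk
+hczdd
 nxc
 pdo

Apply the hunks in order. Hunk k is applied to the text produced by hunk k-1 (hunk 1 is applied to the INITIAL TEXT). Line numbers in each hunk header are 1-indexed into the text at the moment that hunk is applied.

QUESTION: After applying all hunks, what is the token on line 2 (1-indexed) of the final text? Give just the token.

Hunk 1: at line 5 remove [lngex,djm] add [ofcaz] -> 8 lines: bfafp pvhll tlx rzuf pyqy ofcaz omgw pdo
Hunk 2: at line 3 remove [rzuf,pyqy] add [fpcmp] -> 7 lines: bfafp pvhll tlx fpcmp ofcaz omgw pdo
Hunk 3: at line 3 remove [fpcmp,ofcaz,omgw] add [xphgf,wrvxz,nxc] -> 7 lines: bfafp pvhll tlx xphgf wrvxz nxc pdo
Hunk 4: at line 2 remove [xphgf,wrvxz] add [pewlr] -> 6 lines: bfafp pvhll tlx pewlr nxc pdo
Hunk 5: at line 2 remove [tlx] add [aqmi] -> 6 lines: bfafp pvhll aqmi pewlr nxc pdo
Hunk 6: at line 2 remove [aqmi,pewlr] add [hmr,lmxw,wfh] -> 7 lines: bfafp pvhll hmr lmxw wfh nxc pdo
Hunk 7: at line 1 remove [hmr,lmxw,wfh] add [tlfch,rpk,hczdd] -> 7 lines: bfafp pvhll tlfch rpk hczdd nxc pdo
Final line 2: pvhll

Answer: pvhll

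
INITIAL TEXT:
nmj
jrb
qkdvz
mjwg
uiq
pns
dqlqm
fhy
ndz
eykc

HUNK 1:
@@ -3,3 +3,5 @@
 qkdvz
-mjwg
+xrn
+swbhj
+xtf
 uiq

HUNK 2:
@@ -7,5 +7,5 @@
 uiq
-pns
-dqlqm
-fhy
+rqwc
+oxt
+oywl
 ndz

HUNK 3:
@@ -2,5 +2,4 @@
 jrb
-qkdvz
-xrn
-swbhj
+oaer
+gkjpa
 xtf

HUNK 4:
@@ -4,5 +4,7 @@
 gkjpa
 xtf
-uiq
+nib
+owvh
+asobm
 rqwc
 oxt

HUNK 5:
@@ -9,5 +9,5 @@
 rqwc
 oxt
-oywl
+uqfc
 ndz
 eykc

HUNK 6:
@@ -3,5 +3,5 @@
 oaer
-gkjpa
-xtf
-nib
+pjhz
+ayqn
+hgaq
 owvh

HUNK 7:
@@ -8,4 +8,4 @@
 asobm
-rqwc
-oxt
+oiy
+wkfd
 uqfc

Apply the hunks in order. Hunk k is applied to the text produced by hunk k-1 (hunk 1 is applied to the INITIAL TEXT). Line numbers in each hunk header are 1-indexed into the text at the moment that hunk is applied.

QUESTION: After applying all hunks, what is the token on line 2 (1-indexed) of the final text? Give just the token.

Hunk 1: at line 3 remove [mjwg] add [xrn,swbhj,xtf] -> 12 lines: nmj jrb qkdvz xrn swbhj xtf uiq pns dqlqm fhy ndz eykc
Hunk 2: at line 7 remove [pns,dqlqm,fhy] add [rqwc,oxt,oywl] -> 12 lines: nmj jrb qkdvz xrn swbhj xtf uiq rqwc oxt oywl ndz eykc
Hunk 3: at line 2 remove [qkdvz,xrn,swbhj] add [oaer,gkjpa] -> 11 lines: nmj jrb oaer gkjpa xtf uiq rqwc oxt oywl ndz eykc
Hunk 4: at line 4 remove [uiq] add [nib,owvh,asobm] -> 13 lines: nmj jrb oaer gkjpa xtf nib owvh asobm rqwc oxt oywl ndz eykc
Hunk 5: at line 9 remove [oywl] add [uqfc] -> 13 lines: nmj jrb oaer gkjpa xtf nib owvh asobm rqwc oxt uqfc ndz eykc
Hunk 6: at line 3 remove [gkjpa,xtf,nib] add [pjhz,ayqn,hgaq] -> 13 lines: nmj jrb oaer pjhz ayqn hgaq owvh asobm rqwc oxt uqfc ndz eykc
Hunk 7: at line 8 remove [rqwc,oxt] add [oiy,wkfd] -> 13 lines: nmj jrb oaer pjhz ayqn hgaq owvh asobm oiy wkfd uqfc ndz eykc
Final line 2: jrb

Answer: jrb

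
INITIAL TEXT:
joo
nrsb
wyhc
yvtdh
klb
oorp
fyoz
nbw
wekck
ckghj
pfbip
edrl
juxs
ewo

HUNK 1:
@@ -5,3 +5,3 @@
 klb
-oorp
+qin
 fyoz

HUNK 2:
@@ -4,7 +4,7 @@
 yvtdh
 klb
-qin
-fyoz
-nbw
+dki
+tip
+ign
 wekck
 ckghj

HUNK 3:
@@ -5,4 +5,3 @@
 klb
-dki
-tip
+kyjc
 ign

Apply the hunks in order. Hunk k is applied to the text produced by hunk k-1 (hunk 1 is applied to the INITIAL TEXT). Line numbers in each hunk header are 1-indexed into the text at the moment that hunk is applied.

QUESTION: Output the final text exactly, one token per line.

Hunk 1: at line 5 remove [oorp] add [qin] -> 14 lines: joo nrsb wyhc yvtdh klb qin fyoz nbw wekck ckghj pfbip edrl juxs ewo
Hunk 2: at line 4 remove [qin,fyoz,nbw] add [dki,tip,ign] -> 14 lines: joo nrsb wyhc yvtdh klb dki tip ign wekck ckghj pfbip edrl juxs ewo
Hunk 3: at line 5 remove [dki,tip] add [kyjc] -> 13 lines: joo nrsb wyhc yvtdh klb kyjc ign wekck ckghj pfbip edrl juxs ewo

Answer: joo
nrsb
wyhc
yvtdh
klb
kyjc
ign
wekck
ckghj
pfbip
edrl
juxs
ewo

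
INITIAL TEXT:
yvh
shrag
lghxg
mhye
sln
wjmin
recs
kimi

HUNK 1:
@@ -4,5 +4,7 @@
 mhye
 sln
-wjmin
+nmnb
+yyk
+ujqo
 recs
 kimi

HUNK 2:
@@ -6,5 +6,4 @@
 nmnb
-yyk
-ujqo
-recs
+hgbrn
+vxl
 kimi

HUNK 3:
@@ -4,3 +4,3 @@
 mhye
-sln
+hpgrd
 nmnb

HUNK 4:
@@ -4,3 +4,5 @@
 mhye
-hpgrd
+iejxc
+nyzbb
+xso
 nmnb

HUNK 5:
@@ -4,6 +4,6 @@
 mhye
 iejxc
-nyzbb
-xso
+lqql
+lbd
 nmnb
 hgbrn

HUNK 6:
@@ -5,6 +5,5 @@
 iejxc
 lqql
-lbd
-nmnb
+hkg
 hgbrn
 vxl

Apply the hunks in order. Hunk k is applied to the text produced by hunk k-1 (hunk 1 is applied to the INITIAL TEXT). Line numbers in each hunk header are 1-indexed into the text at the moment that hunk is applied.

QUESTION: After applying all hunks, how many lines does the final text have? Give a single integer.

Answer: 10

Derivation:
Hunk 1: at line 4 remove [wjmin] add [nmnb,yyk,ujqo] -> 10 lines: yvh shrag lghxg mhye sln nmnb yyk ujqo recs kimi
Hunk 2: at line 6 remove [yyk,ujqo,recs] add [hgbrn,vxl] -> 9 lines: yvh shrag lghxg mhye sln nmnb hgbrn vxl kimi
Hunk 3: at line 4 remove [sln] add [hpgrd] -> 9 lines: yvh shrag lghxg mhye hpgrd nmnb hgbrn vxl kimi
Hunk 4: at line 4 remove [hpgrd] add [iejxc,nyzbb,xso] -> 11 lines: yvh shrag lghxg mhye iejxc nyzbb xso nmnb hgbrn vxl kimi
Hunk 5: at line 4 remove [nyzbb,xso] add [lqql,lbd] -> 11 lines: yvh shrag lghxg mhye iejxc lqql lbd nmnb hgbrn vxl kimi
Hunk 6: at line 5 remove [lbd,nmnb] add [hkg] -> 10 lines: yvh shrag lghxg mhye iejxc lqql hkg hgbrn vxl kimi
Final line count: 10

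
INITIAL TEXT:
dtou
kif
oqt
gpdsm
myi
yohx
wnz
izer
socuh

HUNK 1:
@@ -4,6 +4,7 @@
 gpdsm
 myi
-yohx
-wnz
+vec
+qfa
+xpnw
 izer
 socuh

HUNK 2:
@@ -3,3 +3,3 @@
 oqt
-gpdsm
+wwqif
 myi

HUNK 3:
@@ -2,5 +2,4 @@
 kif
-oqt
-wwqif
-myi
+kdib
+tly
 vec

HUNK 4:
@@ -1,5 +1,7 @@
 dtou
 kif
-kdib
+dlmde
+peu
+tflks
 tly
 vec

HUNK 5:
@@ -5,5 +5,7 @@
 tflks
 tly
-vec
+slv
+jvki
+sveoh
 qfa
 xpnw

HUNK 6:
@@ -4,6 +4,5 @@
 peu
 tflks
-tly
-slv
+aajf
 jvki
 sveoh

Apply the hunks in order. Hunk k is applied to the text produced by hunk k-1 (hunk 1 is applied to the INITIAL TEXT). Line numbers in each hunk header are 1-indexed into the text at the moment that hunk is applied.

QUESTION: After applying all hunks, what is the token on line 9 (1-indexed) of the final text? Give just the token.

Hunk 1: at line 4 remove [yohx,wnz] add [vec,qfa,xpnw] -> 10 lines: dtou kif oqt gpdsm myi vec qfa xpnw izer socuh
Hunk 2: at line 3 remove [gpdsm] add [wwqif] -> 10 lines: dtou kif oqt wwqif myi vec qfa xpnw izer socuh
Hunk 3: at line 2 remove [oqt,wwqif,myi] add [kdib,tly] -> 9 lines: dtou kif kdib tly vec qfa xpnw izer socuh
Hunk 4: at line 1 remove [kdib] add [dlmde,peu,tflks] -> 11 lines: dtou kif dlmde peu tflks tly vec qfa xpnw izer socuh
Hunk 5: at line 5 remove [vec] add [slv,jvki,sveoh] -> 13 lines: dtou kif dlmde peu tflks tly slv jvki sveoh qfa xpnw izer socuh
Hunk 6: at line 4 remove [tly,slv] add [aajf] -> 12 lines: dtou kif dlmde peu tflks aajf jvki sveoh qfa xpnw izer socuh
Final line 9: qfa

Answer: qfa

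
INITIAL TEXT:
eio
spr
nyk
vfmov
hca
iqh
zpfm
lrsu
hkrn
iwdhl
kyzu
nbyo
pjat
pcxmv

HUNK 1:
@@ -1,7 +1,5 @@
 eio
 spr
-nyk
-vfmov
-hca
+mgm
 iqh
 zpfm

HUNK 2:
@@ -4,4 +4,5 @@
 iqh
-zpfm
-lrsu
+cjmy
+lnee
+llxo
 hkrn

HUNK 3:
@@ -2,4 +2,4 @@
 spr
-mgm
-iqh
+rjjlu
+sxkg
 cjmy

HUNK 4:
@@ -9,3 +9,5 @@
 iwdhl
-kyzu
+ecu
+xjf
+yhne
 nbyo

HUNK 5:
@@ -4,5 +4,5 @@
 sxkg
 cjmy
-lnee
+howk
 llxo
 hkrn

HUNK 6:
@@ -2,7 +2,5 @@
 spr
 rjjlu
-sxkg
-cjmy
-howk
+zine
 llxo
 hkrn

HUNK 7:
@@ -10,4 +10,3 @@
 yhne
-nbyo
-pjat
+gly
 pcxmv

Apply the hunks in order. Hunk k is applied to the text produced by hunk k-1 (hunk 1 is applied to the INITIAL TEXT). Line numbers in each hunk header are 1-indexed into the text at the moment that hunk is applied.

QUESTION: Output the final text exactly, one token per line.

Hunk 1: at line 1 remove [nyk,vfmov,hca] add [mgm] -> 12 lines: eio spr mgm iqh zpfm lrsu hkrn iwdhl kyzu nbyo pjat pcxmv
Hunk 2: at line 4 remove [zpfm,lrsu] add [cjmy,lnee,llxo] -> 13 lines: eio spr mgm iqh cjmy lnee llxo hkrn iwdhl kyzu nbyo pjat pcxmv
Hunk 3: at line 2 remove [mgm,iqh] add [rjjlu,sxkg] -> 13 lines: eio spr rjjlu sxkg cjmy lnee llxo hkrn iwdhl kyzu nbyo pjat pcxmv
Hunk 4: at line 9 remove [kyzu] add [ecu,xjf,yhne] -> 15 lines: eio spr rjjlu sxkg cjmy lnee llxo hkrn iwdhl ecu xjf yhne nbyo pjat pcxmv
Hunk 5: at line 4 remove [lnee] add [howk] -> 15 lines: eio spr rjjlu sxkg cjmy howk llxo hkrn iwdhl ecu xjf yhne nbyo pjat pcxmv
Hunk 6: at line 2 remove [sxkg,cjmy,howk] add [zine] -> 13 lines: eio spr rjjlu zine llxo hkrn iwdhl ecu xjf yhne nbyo pjat pcxmv
Hunk 7: at line 10 remove [nbyo,pjat] add [gly] -> 12 lines: eio spr rjjlu zine llxo hkrn iwdhl ecu xjf yhne gly pcxmv

Answer: eio
spr
rjjlu
zine
llxo
hkrn
iwdhl
ecu
xjf
yhne
gly
pcxmv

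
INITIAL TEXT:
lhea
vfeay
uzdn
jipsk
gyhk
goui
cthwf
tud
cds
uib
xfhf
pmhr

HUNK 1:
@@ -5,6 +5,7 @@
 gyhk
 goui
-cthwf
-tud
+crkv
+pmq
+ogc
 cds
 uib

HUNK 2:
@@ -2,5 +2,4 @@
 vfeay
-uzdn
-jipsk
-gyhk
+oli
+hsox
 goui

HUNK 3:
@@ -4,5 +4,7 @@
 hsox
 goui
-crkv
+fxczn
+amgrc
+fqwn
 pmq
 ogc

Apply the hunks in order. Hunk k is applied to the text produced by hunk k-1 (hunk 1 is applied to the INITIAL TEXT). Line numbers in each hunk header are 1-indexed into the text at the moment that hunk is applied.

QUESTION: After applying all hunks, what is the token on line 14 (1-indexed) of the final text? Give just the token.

Answer: pmhr

Derivation:
Hunk 1: at line 5 remove [cthwf,tud] add [crkv,pmq,ogc] -> 13 lines: lhea vfeay uzdn jipsk gyhk goui crkv pmq ogc cds uib xfhf pmhr
Hunk 2: at line 2 remove [uzdn,jipsk,gyhk] add [oli,hsox] -> 12 lines: lhea vfeay oli hsox goui crkv pmq ogc cds uib xfhf pmhr
Hunk 3: at line 4 remove [crkv] add [fxczn,amgrc,fqwn] -> 14 lines: lhea vfeay oli hsox goui fxczn amgrc fqwn pmq ogc cds uib xfhf pmhr
Final line 14: pmhr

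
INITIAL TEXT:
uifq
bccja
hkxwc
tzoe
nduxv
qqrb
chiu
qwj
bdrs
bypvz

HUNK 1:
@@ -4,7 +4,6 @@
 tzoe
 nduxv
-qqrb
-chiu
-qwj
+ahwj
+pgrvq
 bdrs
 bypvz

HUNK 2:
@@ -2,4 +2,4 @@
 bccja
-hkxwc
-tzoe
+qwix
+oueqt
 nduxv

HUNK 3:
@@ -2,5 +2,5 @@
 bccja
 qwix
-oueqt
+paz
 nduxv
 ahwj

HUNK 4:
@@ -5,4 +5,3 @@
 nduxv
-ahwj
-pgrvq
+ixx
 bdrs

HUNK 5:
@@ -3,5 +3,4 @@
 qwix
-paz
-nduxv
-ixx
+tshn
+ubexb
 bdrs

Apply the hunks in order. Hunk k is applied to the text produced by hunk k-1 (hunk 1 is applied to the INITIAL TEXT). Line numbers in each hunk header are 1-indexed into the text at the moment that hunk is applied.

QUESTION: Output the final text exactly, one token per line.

Hunk 1: at line 4 remove [qqrb,chiu,qwj] add [ahwj,pgrvq] -> 9 lines: uifq bccja hkxwc tzoe nduxv ahwj pgrvq bdrs bypvz
Hunk 2: at line 2 remove [hkxwc,tzoe] add [qwix,oueqt] -> 9 lines: uifq bccja qwix oueqt nduxv ahwj pgrvq bdrs bypvz
Hunk 3: at line 2 remove [oueqt] add [paz] -> 9 lines: uifq bccja qwix paz nduxv ahwj pgrvq bdrs bypvz
Hunk 4: at line 5 remove [ahwj,pgrvq] add [ixx] -> 8 lines: uifq bccja qwix paz nduxv ixx bdrs bypvz
Hunk 5: at line 3 remove [paz,nduxv,ixx] add [tshn,ubexb] -> 7 lines: uifq bccja qwix tshn ubexb bdrs bypvz

Answer: uifq
bccja
qwix
tshn
ubexb
bdrs
bypvz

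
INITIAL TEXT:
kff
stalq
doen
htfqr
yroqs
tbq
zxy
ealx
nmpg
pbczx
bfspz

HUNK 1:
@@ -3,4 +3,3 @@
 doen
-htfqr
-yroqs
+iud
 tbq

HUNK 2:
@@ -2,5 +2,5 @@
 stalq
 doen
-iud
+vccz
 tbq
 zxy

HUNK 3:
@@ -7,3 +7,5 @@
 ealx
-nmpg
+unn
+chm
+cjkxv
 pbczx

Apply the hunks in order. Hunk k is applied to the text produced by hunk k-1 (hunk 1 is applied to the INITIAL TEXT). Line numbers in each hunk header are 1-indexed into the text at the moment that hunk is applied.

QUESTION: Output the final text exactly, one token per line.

Answer: kff
stalq
doen
vccz
tbq
zxy
ealx
unn
chm
cjkxv
pbczx
bfspz

Derivation:
Hunk 1: at line 3 remove [htfqr,yroqs] add [iud] -> 10 lines: kff stalq doen iud tbq zxy ealx nmpg pbczx bfspz
Hunk 2: at line 2 remove [iud] add [vccz] -> 10 lines: kff stalq doen vccz tbq zxy ealx nmpg pbczx bfspz
Hunk 3: at line 7 remove [nmpg] add [unn,chm,cjkxv] -> 12 lines: kff stalq doen vccz tbq zxy ealx unn chm cjkxv pbczx bfspz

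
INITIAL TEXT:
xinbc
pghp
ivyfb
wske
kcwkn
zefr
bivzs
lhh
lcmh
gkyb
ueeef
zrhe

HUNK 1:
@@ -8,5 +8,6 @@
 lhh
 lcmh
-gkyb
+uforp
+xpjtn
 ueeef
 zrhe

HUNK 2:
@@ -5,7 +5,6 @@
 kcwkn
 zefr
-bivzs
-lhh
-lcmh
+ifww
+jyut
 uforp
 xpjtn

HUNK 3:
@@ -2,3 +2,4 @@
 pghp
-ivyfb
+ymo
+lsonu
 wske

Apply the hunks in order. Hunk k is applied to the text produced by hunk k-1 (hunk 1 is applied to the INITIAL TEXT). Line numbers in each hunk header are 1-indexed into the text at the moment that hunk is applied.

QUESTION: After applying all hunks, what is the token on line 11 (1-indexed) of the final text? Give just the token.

Hunk 1: at line 8 remove [gkyb] add [uforp,xpjtn] -> 13 lines: xinbc pghp ivyfb wske kcwkn zefr bivzs lhh lcmh uforp xpjtn ueeef zrhe
Hunk 2: at line 5 remove [bivzs,lhh,lcmh] add [ifww,jyut] -> 12 lines: xinbc pghp ivyfb wske kcwkn zefr ifww jyut uforp xpjtn ueeef zrhe
Hunk 3: at line 2 remove [ivyfb] add [ymo,lsonu] -> 13 lines: xinbc pghp ymo lsonu wske kcwkn zefr ifww jyut uforp xpjtn ueeef zrhe
Final line 11: xpjtn

Answer: xpjtn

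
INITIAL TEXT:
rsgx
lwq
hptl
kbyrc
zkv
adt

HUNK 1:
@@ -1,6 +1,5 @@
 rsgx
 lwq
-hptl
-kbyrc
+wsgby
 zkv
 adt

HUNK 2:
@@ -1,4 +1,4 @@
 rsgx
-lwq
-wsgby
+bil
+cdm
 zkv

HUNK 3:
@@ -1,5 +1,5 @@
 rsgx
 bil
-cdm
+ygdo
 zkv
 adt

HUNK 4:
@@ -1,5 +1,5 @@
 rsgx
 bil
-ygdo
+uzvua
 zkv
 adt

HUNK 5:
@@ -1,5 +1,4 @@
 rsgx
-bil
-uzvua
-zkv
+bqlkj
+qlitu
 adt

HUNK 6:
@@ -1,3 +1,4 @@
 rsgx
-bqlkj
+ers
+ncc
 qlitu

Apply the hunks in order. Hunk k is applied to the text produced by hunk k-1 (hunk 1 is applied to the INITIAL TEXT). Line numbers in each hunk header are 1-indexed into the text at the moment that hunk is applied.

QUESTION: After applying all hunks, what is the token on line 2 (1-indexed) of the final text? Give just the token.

Answer: ers

Derivation:
Hunk 1: at line 1 remove [hptl,kbyrc] add [wsgby] -> 5 lines: rsgx lwq wsgby zkv adt
Hunk 2: at line 1 remove [lwq,wsgby] add [bil,cdm] -> 5 lines: rsgx bil cdm zkv adt
Hunk 3: at line 1 remove [cdm] add [ygdo] -> 5 lines: rsgx bil ygdo zkv adt
Hunk 4: at line 1 remove [ygdo] add [uzvua] -> 5 lines: rsgx bil uzvua zkv adt
Hunk 5: at line 1 remove [bil,uzvua,zkv] add [bqlkj,qlitu] -> 4 lines: rsgx bqlkj qlitu adt
Hunk 6: at line 1 remove [bqlkj] add [ers,ncc] -> 5 lines: rsgx ers ncc qlitu adt
Final line 2: ers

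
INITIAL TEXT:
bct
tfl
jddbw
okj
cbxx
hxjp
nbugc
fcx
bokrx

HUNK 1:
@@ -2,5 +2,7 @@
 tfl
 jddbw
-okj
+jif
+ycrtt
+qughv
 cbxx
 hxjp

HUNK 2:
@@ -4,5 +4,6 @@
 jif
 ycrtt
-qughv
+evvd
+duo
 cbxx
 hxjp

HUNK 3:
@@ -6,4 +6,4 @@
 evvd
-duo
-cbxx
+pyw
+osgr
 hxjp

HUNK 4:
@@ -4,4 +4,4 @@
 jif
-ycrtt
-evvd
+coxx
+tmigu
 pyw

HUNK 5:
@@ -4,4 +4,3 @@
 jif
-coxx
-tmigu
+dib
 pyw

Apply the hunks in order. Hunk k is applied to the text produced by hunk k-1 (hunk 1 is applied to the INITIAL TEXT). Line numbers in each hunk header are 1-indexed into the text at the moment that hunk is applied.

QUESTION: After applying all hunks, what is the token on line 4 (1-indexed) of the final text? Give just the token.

Hunk 1: at line 2 remove [okj] add [jif,ycrtt,qughv] -> 11 lines: bct tfl jddbw jif ycrtt qughv cbxx hxjp nbugc fcx bokrx
Hunk 2: at line 4 remove [qughv] add [evvd,duo] -> 12 lines: bct tfl jddbw jif ycrtt evvd duo cbxx hxjp nbugc fcx bokrx
Hunk 3: at line 6 remove [duo,cbxx] add [pyw,osgr] -> 12 lines: bct tfl jddbw jif ycrtt evvd pyw osgr hxjp nbugc fcx bokrx
Hunk 4: at line 4 remove [ycrtt,evvd] add [coxx,tmigu] -> 12 lines: bct tfl jddbw jif coxx tmigu pyw osgr hxjp nbugc fcx bokrx
Hunk 5: at line 4 remove [coxx,tmigu] add [dib] -> 11 lines: bct tfl jddbw jif dib pyw osgr hxjp nbugc fcx bokrx
Final line 4: jif

Answer: jif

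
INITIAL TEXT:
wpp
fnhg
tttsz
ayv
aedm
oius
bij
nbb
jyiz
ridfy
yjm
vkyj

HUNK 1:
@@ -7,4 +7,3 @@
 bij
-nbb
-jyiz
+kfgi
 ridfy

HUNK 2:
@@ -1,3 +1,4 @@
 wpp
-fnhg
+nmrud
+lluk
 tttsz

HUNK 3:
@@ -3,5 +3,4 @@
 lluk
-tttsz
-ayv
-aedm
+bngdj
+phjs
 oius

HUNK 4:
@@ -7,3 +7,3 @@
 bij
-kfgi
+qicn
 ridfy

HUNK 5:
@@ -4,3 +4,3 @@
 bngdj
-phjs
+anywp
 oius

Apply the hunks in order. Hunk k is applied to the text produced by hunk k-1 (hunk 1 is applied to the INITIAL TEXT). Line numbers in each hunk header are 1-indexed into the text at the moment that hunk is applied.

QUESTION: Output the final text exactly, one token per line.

Hunk 1: at line 7 remove [nbb,jyiz] add [kfgi] -> 11 lines: wpp fnhg tttsz ayv aedm oius bij kfgi ridfy yjm vkyj
Hunk 2: at line 1 remove [fnhg] add [nmrud,lluk] -> 12 lines: wpp nmrud lluk tttsz ayv aedm oius bij kfgi ridfy yjm vkyj
Hunk 3: at line 3 remove [tttsz,ayv,aedm] add [bngdj,phjs] -> 11 lines: wpp nmrud lluk bngdj phjs oius bij kfgi ridfy yjm vkyj
Hunk 4: at line 7 remove [kfgi] add [qicn] -> 11 lines: wpp nmrud lluk bngdj phjs oius bij qicn ridfy yjm vkyj
Hunk 5: at line 4 remove [phjs] add [anywp] -> 11 lines: wpp nmrud lluk bngdj anywp oius bij qicn ridfy yjm vkyj

Answer: wpp
nmrud
lluk
bngdj
anywp
oius
bij
qicn
ridfy
yjm
vkyj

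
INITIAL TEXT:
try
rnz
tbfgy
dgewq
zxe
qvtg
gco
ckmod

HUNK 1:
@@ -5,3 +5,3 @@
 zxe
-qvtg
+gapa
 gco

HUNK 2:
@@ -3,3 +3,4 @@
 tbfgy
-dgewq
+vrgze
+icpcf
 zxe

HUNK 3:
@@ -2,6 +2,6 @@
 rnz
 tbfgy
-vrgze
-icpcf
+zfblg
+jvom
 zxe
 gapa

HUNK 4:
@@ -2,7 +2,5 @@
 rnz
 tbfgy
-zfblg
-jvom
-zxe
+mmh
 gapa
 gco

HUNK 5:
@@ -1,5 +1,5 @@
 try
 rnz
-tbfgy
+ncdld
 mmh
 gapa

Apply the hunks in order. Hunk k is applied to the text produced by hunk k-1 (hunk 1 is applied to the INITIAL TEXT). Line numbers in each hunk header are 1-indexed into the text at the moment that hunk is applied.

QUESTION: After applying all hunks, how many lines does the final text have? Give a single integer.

Answer: 7

Derivation:
Hunk 1: at line 5 remove [qvtg] add [gapa] -> 8 lines: try rnz tbfgy dgewq zxe gapa gco ckmod
Hunk 2: at line 3 remove [dgewq] add [vrgze,icpcf] -> 9 lines: try rnz tbfgy vrgze icpcf zxe gapa gco ckmod
Hunk 3: at line 2 remove [vrgze,icpcf] add [zfblg,jvom] -> 9 lines: try rnz tbfgy zfblg jvom zxe gapa gco ckmod
Hunk 4: at line 2 remove [zfblg,jvom,zxe] add [mmh] -> 7 lines: try rnz tbfgy mmh gapa gco ckmod
Hunk 5: at line 1 remove [tbfgy] add [ncdld] -> 7 lines: try rnz ncdld mmh gapa gco ckmod
Final line count: 7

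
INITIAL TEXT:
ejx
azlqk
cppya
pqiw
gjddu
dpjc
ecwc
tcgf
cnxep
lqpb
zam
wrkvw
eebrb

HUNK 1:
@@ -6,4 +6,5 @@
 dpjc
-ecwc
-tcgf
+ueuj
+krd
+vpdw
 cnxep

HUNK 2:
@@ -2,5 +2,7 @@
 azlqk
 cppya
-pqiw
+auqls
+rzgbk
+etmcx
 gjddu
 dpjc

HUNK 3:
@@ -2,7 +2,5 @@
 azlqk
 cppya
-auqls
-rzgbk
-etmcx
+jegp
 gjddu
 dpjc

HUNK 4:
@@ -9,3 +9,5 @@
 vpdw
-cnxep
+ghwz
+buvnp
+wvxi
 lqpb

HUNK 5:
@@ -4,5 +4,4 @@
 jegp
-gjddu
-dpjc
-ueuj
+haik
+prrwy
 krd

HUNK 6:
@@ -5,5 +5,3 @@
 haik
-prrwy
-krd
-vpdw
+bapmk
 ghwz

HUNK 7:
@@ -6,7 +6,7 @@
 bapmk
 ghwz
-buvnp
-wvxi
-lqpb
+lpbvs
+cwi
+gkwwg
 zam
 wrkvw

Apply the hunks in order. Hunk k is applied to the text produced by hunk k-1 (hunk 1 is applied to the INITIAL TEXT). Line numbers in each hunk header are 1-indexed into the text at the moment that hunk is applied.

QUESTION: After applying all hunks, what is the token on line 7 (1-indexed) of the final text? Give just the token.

Hunk 1: at line 6 remove [ecwc,tcgf] add [ueuj,krd,vpdw] -> 14 lines: ejx azlqk cppya pqiw gjddu dpjc ueuj krd vpdw cnxep lqpb zam wrkvw eebrb
Hunk 2: at line 2 remove [pqiw] add [auqls,rzgbk,etmcx] -> 16 lines: ejx azlqk cppya auqls rzgbk etmcx gjddu dpjc ueuj krd vpdw cnxep lqpb zam wrkvw eebrb
Hunk 3: at line 2 remove [auqls,rzgbk,etmcx] add [jegp] -> 14 lines: ejx azlqk cppya jegp gjddu dpjc ueuj krd vpdw cnxep lqpb zam wrkvw eebrb
Hunk 4: at line 9 remove [cnxep] add [ghwz,buvnp,wvxi] -> 16 lines: ejx azlqk cppya jegp gjddu dpjc ueuj krd vpdw ghwz buvnp wvxi lqpb zam wrkvw eebrb
Hunk 5: at line 4 remove [gjddu,dpjc,ueuj] add [haik,prrwy] -> 15 lines: ejx azlqk cppya jegp haik prrwy krd vpdw ghwz buvnp wvxi lqpb zam wrkvw eebrb
Hunk 6: at line 5 remove [prrwy,krd,vpdw] add [bapmk] -> 13 lines: ejx azlqk cppya jegp haik bapmk ghwz buvnp wvxi lqpb zam wrkvw eebrb
Hunk 7: at line 6 remove [buvnp,wvxi,lqpb] add [lpbvs,cwi,gkwwg] -> 13 lines: ejx azlqk cppya jegp haik bapmk ghwz lpbvs cwi gkwwg zam wrkvw eebrb
Final line 7: ghwz

Answer: ghwz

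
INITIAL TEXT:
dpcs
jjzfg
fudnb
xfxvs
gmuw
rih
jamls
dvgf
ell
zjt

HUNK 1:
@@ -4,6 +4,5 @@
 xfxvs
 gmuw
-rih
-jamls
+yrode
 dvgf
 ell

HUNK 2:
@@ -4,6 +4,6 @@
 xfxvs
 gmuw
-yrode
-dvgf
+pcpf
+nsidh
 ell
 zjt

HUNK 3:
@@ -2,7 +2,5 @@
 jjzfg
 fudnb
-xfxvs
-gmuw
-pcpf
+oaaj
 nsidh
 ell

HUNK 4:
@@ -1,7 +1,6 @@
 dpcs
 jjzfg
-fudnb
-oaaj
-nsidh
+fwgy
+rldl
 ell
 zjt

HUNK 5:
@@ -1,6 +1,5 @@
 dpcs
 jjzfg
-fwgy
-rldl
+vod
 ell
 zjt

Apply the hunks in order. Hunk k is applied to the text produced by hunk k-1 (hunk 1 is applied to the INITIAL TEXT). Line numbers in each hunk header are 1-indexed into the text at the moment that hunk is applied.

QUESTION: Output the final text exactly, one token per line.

Answer: dpcs
jjzfg
vod
ell
zjt

Derivation:
Hunk 1: at line 4 remove [rih,jamls] add [yrode] -> 9 lines: dpcs jjzfg fudnb xfxvs gmuw yrode dvgf ell zjt
Hunk 2: at line 4 remove [yrode,dvgf] add [pcpf,nsidh] -> 9 lines: dpcs jjzfg fudnb xfxvs gmuw pcpf nsidh ell zjt
Hunk 3: at line 2 remove [xfxvs,gmuw,pcpf] add [oaaj] -> 7 lines: dpcs jjzfg fudnb oaaj nsidh ell zjt
Hunk 4: at line 1 remove [fudnb,oaaj,nsidh] add [fwgy,rldl] -> 6 lines: dpcs jjzfg fwgy rldl ell zjt
Hunk 5: at line 1 remove [fwgy,rldl] add [vod] -> 5 lines: dpcs jjzfg vod ell zjt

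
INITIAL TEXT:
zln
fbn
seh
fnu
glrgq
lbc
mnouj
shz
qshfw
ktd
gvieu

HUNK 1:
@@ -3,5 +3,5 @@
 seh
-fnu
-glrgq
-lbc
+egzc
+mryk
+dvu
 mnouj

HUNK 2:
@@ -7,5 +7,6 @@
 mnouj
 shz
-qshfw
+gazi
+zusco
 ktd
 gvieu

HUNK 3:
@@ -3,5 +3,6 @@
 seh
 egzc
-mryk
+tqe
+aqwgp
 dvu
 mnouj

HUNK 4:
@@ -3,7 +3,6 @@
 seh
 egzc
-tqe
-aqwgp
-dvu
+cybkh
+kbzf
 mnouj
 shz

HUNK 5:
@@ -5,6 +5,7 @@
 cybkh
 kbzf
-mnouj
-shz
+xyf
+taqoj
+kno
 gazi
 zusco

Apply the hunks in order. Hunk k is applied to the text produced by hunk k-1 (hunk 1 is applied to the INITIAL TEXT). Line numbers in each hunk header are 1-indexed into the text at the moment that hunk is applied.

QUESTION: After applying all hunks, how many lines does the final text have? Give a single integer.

Answer: 13

Derivation:
Hunk 1: at line 3 remove [fnu,glrgq,lbc] add [egzc,mryk,dvu] -> 11 lines: zln fbn seh egzc mryk dvu mnouj shz qshfw ktd gvieu
Hunk 2: at line 7 remove [qshfw] add [gazi,zusco] -> 12 lines: zln fbn seh egzc mryk dvu mnouj shz gazi zusco ktd gvieu
Hunk 3: at line 3 remove [mryk] add [tqe,aqwgp] -> 13 lines: zln fbn seh egzc tqe aqwgp dvu mnouj shz gazi zusco ktd gvieu
Hunk 4: at line 3 remove [tqe,aqwgp,dvu] add [cybkh,kbzf] -> 12 lines: zln fbn seh egzc cybkh kbzf mnouj shz gazi zusco ktd gvieu
Hunk 5: at line 5 remove [mnouj,shz] add [xyf,taqoj,kno] -> 13 lines: zln fbn seh egzc cybkh kbzf xyf taqoj kno gazi zusco ktd gvieu
Final line count: 13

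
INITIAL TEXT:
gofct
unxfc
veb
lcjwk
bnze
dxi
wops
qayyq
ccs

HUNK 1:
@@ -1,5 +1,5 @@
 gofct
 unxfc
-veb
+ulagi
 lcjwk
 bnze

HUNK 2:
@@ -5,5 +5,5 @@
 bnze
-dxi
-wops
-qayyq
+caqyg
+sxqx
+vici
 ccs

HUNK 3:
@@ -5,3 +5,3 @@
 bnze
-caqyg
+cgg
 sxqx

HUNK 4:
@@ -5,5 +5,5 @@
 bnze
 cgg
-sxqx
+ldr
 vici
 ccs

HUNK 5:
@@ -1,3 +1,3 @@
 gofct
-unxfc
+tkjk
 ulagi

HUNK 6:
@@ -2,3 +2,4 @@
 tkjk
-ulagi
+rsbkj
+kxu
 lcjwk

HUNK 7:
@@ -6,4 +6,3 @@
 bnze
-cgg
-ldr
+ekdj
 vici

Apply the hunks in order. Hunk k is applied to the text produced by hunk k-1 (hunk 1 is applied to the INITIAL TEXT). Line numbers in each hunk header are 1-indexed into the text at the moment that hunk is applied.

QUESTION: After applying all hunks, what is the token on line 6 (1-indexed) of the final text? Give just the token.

Answer: bnze

Derivation:
Hunk 1: at line 1 remove [veb] add [ulagi] -> 9 lines: gofct unxfc ulagi lcjwk bnze dxi wops qayyq ccs
Hunk 2: at line 5 remove [dxi,wops,qayyq] add [caqyg,sxqx,vici] -> 9 lines: gofct unxfc ulagi lcjwk bnze caqyg sxqx vici ccs
Hunk 3: at line 5 remove [caqyg] add [cgg] -> 9 lines: gofct unxfc ulagi lcjwk bnze cgg sxqx vici ccs
Hunk 4: at line 5 remove [sxqx] add [ldr] -> 9 lines: gofct unxfc ulagi lcjwk bnze cgg ldr vici ccs
Hunk 5: at line 1 remove [unxfc] add [tkjk] -> 9 lines: gofct tkjk ulagi lcjwk bnze cgg ldr vici ccs
Hunk 6: at line 2 remove [ulagi] add [rsbkj,kxu] -> 10 lines: gofct tkjk rsbkj kxu lcjwk bnze cgg ldr vici ccs
Hunk 7: at line 6 remove [cgg,ldr] add [ekdj] -> 9 lines: gofct tkjk rsbkj kxu lcjwk bnze ekdj vici ccs
Final line 6: bnze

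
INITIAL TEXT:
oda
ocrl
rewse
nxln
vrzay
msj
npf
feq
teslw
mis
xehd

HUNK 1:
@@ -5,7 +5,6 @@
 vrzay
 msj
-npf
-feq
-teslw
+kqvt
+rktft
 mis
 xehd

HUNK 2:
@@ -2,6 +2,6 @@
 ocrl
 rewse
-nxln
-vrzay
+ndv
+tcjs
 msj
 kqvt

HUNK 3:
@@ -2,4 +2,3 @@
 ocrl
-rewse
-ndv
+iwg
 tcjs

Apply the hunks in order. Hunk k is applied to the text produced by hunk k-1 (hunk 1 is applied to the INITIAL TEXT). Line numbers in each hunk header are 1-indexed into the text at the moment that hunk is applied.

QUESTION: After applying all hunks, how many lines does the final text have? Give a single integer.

Answer: 9

Derivation:
Hunk 1: at line 5 remove [npf,feq,teslw] add [kqvt,rktft] -> 10 lines: oda ocrl rewse nxln vrzay msj kqvt rktft mis xehd
Hunk 2: at line 2 remove [nxln,vrzay] add [ndv,tcjs] -> 10 lines: oda ocrl rewse ndv tcjs msj kqvt rktft mis xehd
Hunk 3: at line 2 remove [rewse,ndv] add [iwg] -> 9 lines: oda ocrl iwg tcjs msj kqvt rktft mis xehd
Final line count: 9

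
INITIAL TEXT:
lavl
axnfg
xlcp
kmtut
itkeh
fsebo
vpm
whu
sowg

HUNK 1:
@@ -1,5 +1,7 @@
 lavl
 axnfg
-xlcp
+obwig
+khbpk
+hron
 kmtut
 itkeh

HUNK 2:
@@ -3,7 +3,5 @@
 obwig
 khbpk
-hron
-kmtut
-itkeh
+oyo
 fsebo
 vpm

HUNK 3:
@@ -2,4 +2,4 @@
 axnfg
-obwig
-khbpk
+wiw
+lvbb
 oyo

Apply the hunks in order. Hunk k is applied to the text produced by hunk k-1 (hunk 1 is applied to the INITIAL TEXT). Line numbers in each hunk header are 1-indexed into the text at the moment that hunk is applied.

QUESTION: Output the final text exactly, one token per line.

Hunk 1: at line 1 remove [xlcp] add [obwig,khbpk,hron] -> 11 lines: lavl axnfg obwig khbpk hron kmtut itkeh fsebo vpm whu sowg
Hunk 2: at line 3 remove [hron,kmtut,itkeh] add [oyo] -> 9 lines: lavl axnfg obwig khbpk oyo fsebo vpm whu sowg
Hunk 3: at line 2 remove [obwig,khbpk] add [wiw,lvbb] -> 9 lines: lavl axnfg wiw lvbb oyo fsebo vpm whu sowg

Answer: lavl
axnfg
wiw
lvbb
oyo
fsebo
vpm
whu
sowg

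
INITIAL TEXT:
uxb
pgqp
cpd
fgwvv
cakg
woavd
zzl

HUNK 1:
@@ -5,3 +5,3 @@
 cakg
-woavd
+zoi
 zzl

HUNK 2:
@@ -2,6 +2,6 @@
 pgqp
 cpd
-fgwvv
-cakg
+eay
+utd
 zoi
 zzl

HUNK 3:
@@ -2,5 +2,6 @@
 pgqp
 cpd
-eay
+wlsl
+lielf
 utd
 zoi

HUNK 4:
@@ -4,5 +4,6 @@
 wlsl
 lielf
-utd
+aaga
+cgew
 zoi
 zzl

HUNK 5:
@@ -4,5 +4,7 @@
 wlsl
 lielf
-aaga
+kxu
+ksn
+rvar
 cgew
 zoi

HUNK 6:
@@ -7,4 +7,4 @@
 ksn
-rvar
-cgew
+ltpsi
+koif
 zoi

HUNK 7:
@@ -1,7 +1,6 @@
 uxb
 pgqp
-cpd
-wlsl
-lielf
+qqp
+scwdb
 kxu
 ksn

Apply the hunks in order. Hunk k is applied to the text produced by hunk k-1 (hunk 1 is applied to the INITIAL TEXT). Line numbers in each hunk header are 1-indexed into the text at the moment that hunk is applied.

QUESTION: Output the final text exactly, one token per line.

Hunk 1: at line 5 remove [woavd] add [zoi] -> 7 lines: uxb pgqp cpd fgwvv cakg zoi zzl
Hunk 2: at line 2 remove [fgwvv,cakg] add [eay,utd] -> 7 lines: uxb pgqp cpd eay utd zoi zzl
Hunk 3: at line 2 remove [eay] add [wlsl,lielf] -> 8 lines: uxb pgqp cpd wlsl lielf utd zoi zzl
Hunk 4: at line 4 remove [utd] add [aaga,cgew] -> 9 lines: uxb pgqp cpd wlsl lielf aaga cgew zoi zzl
Hunk 5: at line 4 remove [aaga] add [kxu,ksn,rvar] -> 11 lines: uxb pgqp cpd wlsl lielf kxu ksn rvar cgew zoi zzl
Hunk 6: at line 7 remove [rvar,cgew] add [ltpsi,koif] -> 11 lines: uxb pgqp cpd wlsl lielf kxu ksn ltpsi koif zoi zzl
Hunk 7: at line 1 remove [cpd,wlsl,lielf] add [qqp,scwdb] -> 10 lines: uxb pgqp qqp scwdb kxu ksn ltpsi koif zoi zzl

Answer: uxb
pgqp
qqp
scwdb
kxu
ksn
ltpsi
koif
zoi
zzl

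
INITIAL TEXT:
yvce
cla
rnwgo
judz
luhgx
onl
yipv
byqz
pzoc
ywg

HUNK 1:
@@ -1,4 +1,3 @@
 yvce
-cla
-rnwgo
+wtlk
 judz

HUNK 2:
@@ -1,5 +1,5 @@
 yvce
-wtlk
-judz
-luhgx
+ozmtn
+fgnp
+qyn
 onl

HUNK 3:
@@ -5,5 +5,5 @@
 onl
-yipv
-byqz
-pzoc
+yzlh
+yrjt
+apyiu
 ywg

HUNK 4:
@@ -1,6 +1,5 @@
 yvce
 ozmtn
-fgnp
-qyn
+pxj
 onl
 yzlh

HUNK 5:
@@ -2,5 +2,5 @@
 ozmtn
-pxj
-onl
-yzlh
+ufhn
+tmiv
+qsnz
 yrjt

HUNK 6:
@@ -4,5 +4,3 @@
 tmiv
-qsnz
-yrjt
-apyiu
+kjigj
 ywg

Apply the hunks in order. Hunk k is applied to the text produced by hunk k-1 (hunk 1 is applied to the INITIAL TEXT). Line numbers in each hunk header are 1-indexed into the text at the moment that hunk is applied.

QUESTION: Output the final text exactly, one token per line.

Hunk 1: at line 1 remove [cla,rnwgo] add [wtlk] -> 9 lines: yvce wtlk judz luhgx onl yipv byqz pzoc ywg
Hunk 2: at line 1 remove [wtlk,judz,luhgx] add [ozmtn,fgnp,qyn] -> 9 lines: yvce ozmtn fgnp qyn onl yipv byqz pzoc ywg
Hunk 3: at line 5 remove [yipv,byqz,pzoc] add [yzlh,yrjt,apyiu] -> 9 lines: yvce ozmtn fgnp qyn onl yzlh yrjt apyiu ywg
Hunk 4: at line 1 remove [fgnp,qyn] add [pxj] -> 8 lines: yvce ozmtn pxj onl yzlh yrjt apyiu ywg
Hunk 5: at line 2 remove [pxj,onl,yzlh] add [ufhn,tmiv,qsnz] -> 8 lines: yvce ozmtn ufhn tmiv qsnz yrjt apyiu ywg
Hunk 6: at line 4 remove [qsnz,yrjt,apyiu] add [kjigj] -> 6 lines: yvce ozmtn ufhn tmiv kjigj ywg

Answer: yvce
ozmtn
ufhn
tmiv
kjigj
ywg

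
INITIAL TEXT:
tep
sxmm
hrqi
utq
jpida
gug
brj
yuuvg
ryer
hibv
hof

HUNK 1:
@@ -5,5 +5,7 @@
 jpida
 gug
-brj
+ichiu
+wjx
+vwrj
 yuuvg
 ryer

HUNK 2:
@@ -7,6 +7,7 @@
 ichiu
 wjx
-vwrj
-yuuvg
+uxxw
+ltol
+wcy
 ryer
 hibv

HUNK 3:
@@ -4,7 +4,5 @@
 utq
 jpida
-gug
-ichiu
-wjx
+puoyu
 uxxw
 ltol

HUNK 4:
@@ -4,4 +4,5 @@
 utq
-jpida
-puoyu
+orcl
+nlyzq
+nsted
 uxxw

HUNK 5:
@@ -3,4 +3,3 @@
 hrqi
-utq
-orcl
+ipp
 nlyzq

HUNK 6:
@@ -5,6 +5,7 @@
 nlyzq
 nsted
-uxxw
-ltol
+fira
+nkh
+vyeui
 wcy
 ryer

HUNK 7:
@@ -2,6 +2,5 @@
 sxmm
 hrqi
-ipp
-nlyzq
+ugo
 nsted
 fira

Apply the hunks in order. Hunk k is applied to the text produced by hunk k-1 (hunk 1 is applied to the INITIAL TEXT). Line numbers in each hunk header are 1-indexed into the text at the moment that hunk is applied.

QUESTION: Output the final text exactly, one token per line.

Hunk 1: at line 5 remove [brj] add [ichiu,wjx,vwrj] -> 13 lines: tep sxmm hrqi utq jpida gug ichiu wjx vwrj yuuvg ryer hibv hof
Hunk 2: at line 7 remove [vwrj,yuuvg] add [uxxw,ltol,wcy] -> 14 lines: tep sxmm hrqi utq jpida gug ichiu wjx uxxw ltol wcy ryer hibv hof
Hunk 3: at line 4 remove [gug,ichiu,wjx] add [puoyu] -> 12 lines: tep sxmm hrqi utq jpida puoyu uxxw ltol wcy ryer hibv hof
Hunk 4: at line 4 remove [jpida,puoyu] add [orcl,nlyzq,nsted] -> 13 lines: tep sxmm hrqi utq orcl nlyzq nsted uxxw ltol wcy ryer hibv hof
Hunk 5: at line 3 remove [utq,orcl] add [ipp] -> 12 lines: tep sxmm hrqi ipp nlyzq nsted uxxw ltol wcy ryer hibv hof
Hunk 6: at line 5 remove [uxxw,ltol] add [fira,nkh,vyeui] -> 13 lines: tep sxmm hrqi ipp nlyzq nsted fira nkh vyeui wcy ryer hibv hof
Hunk 7: at line 2 remove [ipp,nlyzq] add [ugo] -> 12 lines: tep sxmm hrqi ugo nsted fira nkh vyeui wcy ryer hibv hof

Answer: tep
sxmm
hrqi
ugo
nsted
fira
nkh
vyeui
wcy
ryer
hibv
hof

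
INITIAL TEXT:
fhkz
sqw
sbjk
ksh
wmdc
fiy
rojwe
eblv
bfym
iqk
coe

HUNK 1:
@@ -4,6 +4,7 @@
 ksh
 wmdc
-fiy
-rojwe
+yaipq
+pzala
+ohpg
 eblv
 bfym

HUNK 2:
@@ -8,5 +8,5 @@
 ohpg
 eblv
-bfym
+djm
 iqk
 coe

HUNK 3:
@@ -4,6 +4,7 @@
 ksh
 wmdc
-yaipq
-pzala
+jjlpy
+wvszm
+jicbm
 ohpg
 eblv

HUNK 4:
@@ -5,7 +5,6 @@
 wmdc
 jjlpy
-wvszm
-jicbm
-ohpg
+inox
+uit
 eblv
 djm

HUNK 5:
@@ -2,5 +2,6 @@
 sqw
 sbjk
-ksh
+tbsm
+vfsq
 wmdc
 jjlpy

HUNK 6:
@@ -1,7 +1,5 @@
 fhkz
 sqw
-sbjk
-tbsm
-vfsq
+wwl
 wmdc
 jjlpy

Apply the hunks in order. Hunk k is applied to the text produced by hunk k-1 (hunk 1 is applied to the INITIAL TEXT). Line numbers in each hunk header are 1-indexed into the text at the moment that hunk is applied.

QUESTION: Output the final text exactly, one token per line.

Answer: fhkz
sqw
wwl
wmdc
jjlpy
inox
uit
eblv
djm
iqk
coe

Derivation:
Hunk 1: at line 4 remove [fiy,rojwe] add [yaipq,pzala,ohpg] -> 12 lines: fhkz sqw sbjk ksh wmdc yaipq pzala ohpg eblv bfym iqk coe
Hunk 2: at line 8 remove [bfym] add [djm] -> 12 lines: fhkz sqw sbjk ksh wmdc yaipq pzala ohpg eblv djm iqk coe
Hunk 3: at line 4 remove [yaipq,pzala] add [jjlpy,wvszm,jicbm] -> 13 lines: fhkz sqw sbjk ksh wmdc jjlpy wvszm jicbm ohpg eblv djm iqk coe
Hunk 4: at line 5 remove [wvszm,jicbm,ohpg] add [inox,uit] -> 12 lines: fhkz sqw sbjk ksh wmdc jjlpy inox uit eblv djm iqk coe
Hunk 5: at line 2 remove [ksh] add [tbsm,vfsq] -> 13 lines: fhkz sqw sbjk tbsm vfsq wmdc jjlpy inox uit eblv djm iqk coe
Hunk 6: at line 1 remove [sbjk,tbsm,vfsq] add [wwl] -> 11 lines: fhkz sqw wwl wmdc jjlpy inox uit eblv djm iqk coe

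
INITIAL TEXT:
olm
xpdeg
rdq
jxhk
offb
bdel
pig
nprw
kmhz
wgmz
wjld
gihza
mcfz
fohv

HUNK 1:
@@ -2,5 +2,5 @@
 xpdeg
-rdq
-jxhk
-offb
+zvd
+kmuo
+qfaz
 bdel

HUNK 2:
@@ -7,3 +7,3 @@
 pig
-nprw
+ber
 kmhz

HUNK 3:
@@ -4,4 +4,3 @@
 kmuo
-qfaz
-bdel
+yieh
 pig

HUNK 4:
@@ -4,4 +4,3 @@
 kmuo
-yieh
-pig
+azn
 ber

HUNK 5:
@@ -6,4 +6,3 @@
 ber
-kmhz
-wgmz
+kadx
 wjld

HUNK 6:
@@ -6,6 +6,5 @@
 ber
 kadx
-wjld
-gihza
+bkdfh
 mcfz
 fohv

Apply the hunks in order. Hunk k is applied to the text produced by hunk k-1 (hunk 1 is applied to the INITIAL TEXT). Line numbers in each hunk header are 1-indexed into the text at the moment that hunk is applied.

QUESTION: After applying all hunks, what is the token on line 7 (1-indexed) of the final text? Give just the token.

Answer: kadx

Derivation:
Hunk 1: at line 2 remove [rdq,jxhk,offb] add [zvd,kmuo,qfaz] -> 14 lines: olm xpdeg zvd kmuo qfaz bdel pig nprw kmhz wgmz wjld gihza mcfz fohv
Hunk 2: at line 7 remove [nprw] add [ber] -> 14 lines: olm xpdeg zvd kmuo qfaz bdel pig ber kmhz wgmz wjld gihza mcfz fohv
Hunk 3: at line 4 remove [qfaz,bdel] add [yieh] -> 13 lines: olm xpdeg zvd kmuo yieh pig ber kmhz wgmz wjld gihza mcfz fohv
Hunk 4: at line 4 remove [yieh,pig] add [azn] -> 12 lines: olm xpdeg zvd kmuo azn ber kmhz wgmz wjld gihza mcfz fohv
Hunk 5: at line 6 remove [kmhz,wgmz] add [kadx] -> 11 lines: olm xpdeg zvd kmuo azn ber kadx wjld gihza mcfz fohv
Hunk 6: at line 6 remove [wjld,gihza] add [bkdfh] -> 10 lines: olm xpdeg zvd kmuo azn ber kadx bkdfh mcfz fohv
Final line 7: kadx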